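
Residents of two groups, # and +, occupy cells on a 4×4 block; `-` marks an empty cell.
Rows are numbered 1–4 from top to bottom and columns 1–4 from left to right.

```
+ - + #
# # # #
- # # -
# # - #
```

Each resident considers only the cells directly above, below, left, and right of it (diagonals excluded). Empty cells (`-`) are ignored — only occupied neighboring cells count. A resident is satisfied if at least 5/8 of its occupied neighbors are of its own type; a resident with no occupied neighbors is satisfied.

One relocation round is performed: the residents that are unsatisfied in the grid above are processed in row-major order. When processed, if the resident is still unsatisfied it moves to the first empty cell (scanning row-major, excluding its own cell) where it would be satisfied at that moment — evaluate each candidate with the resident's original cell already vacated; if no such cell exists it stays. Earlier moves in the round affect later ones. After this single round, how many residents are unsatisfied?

2

Initially unsatisfied (in order): (1,1), (1,3), (1,4), (2,1).
  (1,1): no empty cell satisfies it; stays.
  (1,3): no empty cell satisfies it; stays.
  (1,4) → (3,1).
  (2,1): now satisfied by earlier moves; stays.
Resulting grid:
+ - + -
# # # #
# # # -
# # - #
Unsatisfied now: (1,1), (1,3).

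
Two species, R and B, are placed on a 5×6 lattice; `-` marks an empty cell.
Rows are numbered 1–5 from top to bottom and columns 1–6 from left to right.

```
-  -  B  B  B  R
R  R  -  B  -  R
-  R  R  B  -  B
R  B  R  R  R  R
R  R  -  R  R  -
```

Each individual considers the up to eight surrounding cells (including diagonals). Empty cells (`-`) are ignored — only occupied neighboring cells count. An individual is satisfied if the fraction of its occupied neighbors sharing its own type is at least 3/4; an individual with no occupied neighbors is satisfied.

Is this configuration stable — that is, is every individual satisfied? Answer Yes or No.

(1,3)B 2/3 ✗
(1,4)B 3/3 ✓
(1,5)B 2/4 ✗
(1,6)R 1/2 ✗
(2,1)R 2/2 ✓
(2,2)R 3/4 ✓
(2,4)B 4/5 ✓
(2,6)R 1/3 ✗
(3,2)R 5/6 ✓
(3,3)R 4/7 ✗
(3,4)B 1/5 ✗
(3,6)B 0/3 ✗
(4,1)R 3/4 ✓
(4,2)B 0/6 ✗
(4,3)R 5/7 ✗
(4,4)R 5/6 ✓
(4,5)R 4/6 ✗
(4,6)R 2/3 ✗
(5,1)R 2/3 ✗
(5,2)R 3/4 ✓
(5,4)R 4/4 ✓
(5,5)R 4/4 ✓
For instance (1,3) has only 2/3 same-type neighbors, below 3/4.

No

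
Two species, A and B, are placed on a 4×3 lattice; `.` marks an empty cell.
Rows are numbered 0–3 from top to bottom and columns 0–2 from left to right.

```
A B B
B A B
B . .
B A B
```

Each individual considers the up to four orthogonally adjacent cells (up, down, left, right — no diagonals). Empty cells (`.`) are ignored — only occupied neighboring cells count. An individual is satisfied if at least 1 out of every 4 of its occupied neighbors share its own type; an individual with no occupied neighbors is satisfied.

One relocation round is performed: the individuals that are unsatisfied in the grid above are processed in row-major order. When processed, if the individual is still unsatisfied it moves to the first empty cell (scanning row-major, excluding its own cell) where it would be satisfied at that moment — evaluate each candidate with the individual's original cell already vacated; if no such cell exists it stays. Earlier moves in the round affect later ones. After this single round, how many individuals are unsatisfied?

Initially unsatisfied (in order): (0,0), (1,1), (3,1), (3,2).
  (0,0) → (2,1).
  (1,1): now satisfied by earlier moves; stays.
  (3,1): now satisfied by earlier moves; stays.
  (3,2) → (0,0).
Resulting grid:
B B B
B A B
B A .
B A .
All satisfied now.

0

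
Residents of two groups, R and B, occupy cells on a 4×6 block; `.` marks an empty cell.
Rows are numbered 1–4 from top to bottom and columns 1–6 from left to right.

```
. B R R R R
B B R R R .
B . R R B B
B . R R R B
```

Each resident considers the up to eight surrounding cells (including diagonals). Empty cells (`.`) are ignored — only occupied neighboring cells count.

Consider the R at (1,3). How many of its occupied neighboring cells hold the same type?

3

Occupied neighbors of (1,3): (1,2)=B, (1,4)=R, (2,2)=B, (2,3)=R, (2,4)=R.
Same type (R): 3 of 5.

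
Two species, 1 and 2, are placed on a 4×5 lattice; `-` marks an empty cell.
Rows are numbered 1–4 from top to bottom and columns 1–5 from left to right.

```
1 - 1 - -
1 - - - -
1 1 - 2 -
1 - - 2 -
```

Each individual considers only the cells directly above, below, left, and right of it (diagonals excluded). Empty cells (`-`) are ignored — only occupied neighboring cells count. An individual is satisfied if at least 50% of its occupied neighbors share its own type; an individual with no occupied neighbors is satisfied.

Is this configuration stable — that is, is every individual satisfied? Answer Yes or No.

Row 1: (1,1)1 1/1 ok · (1,3)1 0/0 ok
Row 2: (2,1)1 2/2 ok
Row 3: (3,1)1 3/3 ok · (3,2)1 1/1 ok · (3,4)2 1/1 ok
Row 4: (4,1)1 1/1 ok · (4,4)2 1/1 ok
All meet the threshold, so the configuration is stable.

Yes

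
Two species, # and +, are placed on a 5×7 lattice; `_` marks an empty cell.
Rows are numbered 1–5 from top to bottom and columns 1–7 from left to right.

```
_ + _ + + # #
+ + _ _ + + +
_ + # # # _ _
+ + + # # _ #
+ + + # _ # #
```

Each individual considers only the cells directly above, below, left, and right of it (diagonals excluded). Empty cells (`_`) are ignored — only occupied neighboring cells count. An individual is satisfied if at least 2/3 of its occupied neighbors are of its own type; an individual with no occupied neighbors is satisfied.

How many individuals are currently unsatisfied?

(1,2)+ 1/1 ✓
(1,4)+ 1/1 ✓
(1,5)+ 2/3 ✓
(1,6)# 1/3 ✗
(1,7)# 1/2 ✗
(2,1)+ 1/1 ✓
(2,2)+ 3/3 ✓
(2,5)+ 2/3 ✓
(2,6)+ 2/3 ✓
(2,7)+ 1/2 ✗
(3,2)+ 2/3 ✓
(3,3)# 1/3 ✗
(3,4)# 3/3 ✓
(3,5)# 2/3 ✓
(4,1)+ 2/2 ✓
(4,2)+ 4/4 ✓
(4,3)+ 2/4 ✗
(4,4)# 3/4 ✓
(4,5)# 2/2 ✓
(4,7)# 1/1 ✓
(5,1)+ 2/2 ✓
(5,2)+ 3/3 ✓
(5,3)+ 2/3 ✓
(5,4)# 1/2 ✗
(5,6)# 1/1 ✓
(5,7)# 2/2 ✓
Unsatisfied: (1,6), (1,7), (2,7), (3,3), (4,3), (5,4) — 6 in total.

6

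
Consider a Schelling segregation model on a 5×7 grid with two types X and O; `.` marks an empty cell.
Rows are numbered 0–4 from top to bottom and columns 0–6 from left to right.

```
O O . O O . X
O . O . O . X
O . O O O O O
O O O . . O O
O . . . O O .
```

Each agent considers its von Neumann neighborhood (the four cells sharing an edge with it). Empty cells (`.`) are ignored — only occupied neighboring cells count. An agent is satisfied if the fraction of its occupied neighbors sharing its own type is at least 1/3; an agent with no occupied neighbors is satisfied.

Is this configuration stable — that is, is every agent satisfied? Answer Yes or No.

Yes

Row 0: (0,0)O 2/2 ✓ · (0,1)O 1/1 ✓ · (0,3)O 1/1 ✓ · (0,4)O 2/2 ✓ · (0,6)X 1/1 ✓
Row 1: (1,0)O 2/2 ✓ · (1,2)O 1/1 ✓ · (1,4)O 2/2 ✓ · (1,6)X 1/2 ✓
Row 2: (2,0)O 2/2 ✓ · (2,2)O 3/3 ✓ · (2,3)O 2/2 ✓ · (2,4)O 3/3 ✓ · (2,5)O 3/3 ✓ · (2,6)O 2/3 ✓
Row 3: (3,0)O 3/3 ✓ · (3,1)O 2/2 ✓ · (3,2)O 2/2 ✓ · (3,5)O 3/3 ✓ · (3,6)O 2/2 ✓
Row 4: (4,0)O 1/1 ✓ · (4,4)O 1/1 ✓ · (4,5)O 2/2 ✓
All meet the threshold, so the configuration is stable.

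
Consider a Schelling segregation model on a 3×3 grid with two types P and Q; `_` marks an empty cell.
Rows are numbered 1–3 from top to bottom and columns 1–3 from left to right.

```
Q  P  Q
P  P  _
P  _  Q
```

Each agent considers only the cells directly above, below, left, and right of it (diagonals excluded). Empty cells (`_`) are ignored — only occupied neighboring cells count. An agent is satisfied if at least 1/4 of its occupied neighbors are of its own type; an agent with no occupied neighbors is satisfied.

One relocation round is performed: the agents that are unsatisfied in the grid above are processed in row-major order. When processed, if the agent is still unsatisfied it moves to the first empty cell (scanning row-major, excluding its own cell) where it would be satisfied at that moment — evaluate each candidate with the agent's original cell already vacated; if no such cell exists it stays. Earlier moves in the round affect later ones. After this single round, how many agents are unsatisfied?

0

Initially unsatisfied (in order): (1,1), (1,3).
  (1,1) → (2,3).
  (1,3): now satisfied by earlier moves; stays.
Resulting grid:
_ P Q
P P Q
P _ Q
All satisfied now.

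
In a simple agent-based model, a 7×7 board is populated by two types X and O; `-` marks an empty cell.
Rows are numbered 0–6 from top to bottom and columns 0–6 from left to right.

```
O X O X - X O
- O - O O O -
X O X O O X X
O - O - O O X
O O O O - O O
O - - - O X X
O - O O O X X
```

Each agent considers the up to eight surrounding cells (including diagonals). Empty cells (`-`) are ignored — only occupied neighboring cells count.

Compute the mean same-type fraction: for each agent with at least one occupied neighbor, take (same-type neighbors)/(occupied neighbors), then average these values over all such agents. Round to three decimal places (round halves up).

Row 0: (0,0)O 1/2 · (0,1)X 0/3 · (0,2)O 2/4 · (0,3)X 0/3 · (0,5)X 0/3 · (0,6)O 1/2
Row 1: (1,1)O 3/6 · (1,3)O 4/6 · (1,4)O 4/7 · (1,5)O 3/6
Row 2: (2,0)X 0/3 · (2,1)O 3/5 · (2,2)X 0/5 · (2,3)O 5/6 · (2,4)O 6/7 · (2,5)X 2/7 · (2,6)X 2/4
Row 3: (3,0)O 3/4 · (3,2)O 5/6 · (3,4)O 5/6 · (3,5)O 4/7 · (3,6)X 2/5
Row 4: (4,0)O 3/3 · (4,1)O 5/5 · (4,2)O 3/3 · (4,3)O 4/4 · (4,5)O 4/7 · (4,6)O 2/5
Row 5: (5,0)O 3/3 · (5,4)O 4/6 · (5,5)X 3/7 · (5,6)X 3/5
Row 6: (6,0)O 1/1 · (6,2)O 1/1 · (6,3)O 3/3 · (6,4)O 2/4 · (6,5)X 3/5 · (6,6)X 3/3
Sum over 38 agents: 1/2 + 0/3 + 2/4 + 0/3 + 0/3 + 1/2 + 3/6 + 4/6 + 4/7 + 3/6 + 0/3 + 3/5 + 0/5 + 5/6 + 6/7 + 2/7 + 2/4 + 3/4 + 5/6 + 5/6 + 4/7 + 2/5 + 3/3 + 5/5 + 3/3 + 4/4 + 4/7 + 2/5 + 3/3 + 4/6 + 3/7 + 3/5 + 1/1 + 1/1 + 3/3 + 2/4 + 3/5 + 3/3 = 9647/420; mean = 9647/420 ÷ 38 = 9647/15960 = 0.604448… → 0.604.

0.604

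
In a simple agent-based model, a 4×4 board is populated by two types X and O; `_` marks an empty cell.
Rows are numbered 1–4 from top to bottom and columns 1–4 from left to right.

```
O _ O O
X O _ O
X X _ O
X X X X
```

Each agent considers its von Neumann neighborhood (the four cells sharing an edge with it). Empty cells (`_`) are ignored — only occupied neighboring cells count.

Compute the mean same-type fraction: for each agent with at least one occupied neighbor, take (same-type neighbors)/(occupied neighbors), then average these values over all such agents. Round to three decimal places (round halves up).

0.692

Row 1: (1,1)O 0/1 · (1,3)O 1/1 · (1,4)O 2/2
Row 2: (2,1)X 1/3 · (2,2)O 0/2 · (2,4)O 2/2
Row 3: (3,1)X 3/3 · (3,2)X 2/3 · (3,4)O 1/2
Row 4: (4,1)X 2/2 · (4,2)X 3/3 · (4,3)X 2/2 · (4,4)X 1/2
Sum over 13 agents: 0/1 + 1/1 + 2/2 + 1/3 + 0/2 + 2/2 + 3/3 + 2/3 + 1/2 + 2/2 + 3/3 + 2/2 + 1/2 = 9; mean = 9 ÷ 13 = 9/13 = 0.692307… → 0.692.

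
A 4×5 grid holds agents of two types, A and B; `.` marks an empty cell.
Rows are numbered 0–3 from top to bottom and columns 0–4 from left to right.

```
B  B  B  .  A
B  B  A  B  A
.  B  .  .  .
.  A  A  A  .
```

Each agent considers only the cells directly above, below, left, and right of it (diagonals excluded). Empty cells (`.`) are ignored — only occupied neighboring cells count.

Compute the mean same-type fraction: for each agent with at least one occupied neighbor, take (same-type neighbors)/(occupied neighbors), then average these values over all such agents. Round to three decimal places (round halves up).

0.673

(0,0)B 2/2
(0,1)B 3/3
(0,2)B 1/2
(0,4)A 1/1
(1,0)B 2/2
(1,1)B 3/4
(1,2)A 0/3
(1,3)B 0/2
(1,4)A 1/2
(2,1)B 1/2
(3,1)A 1/2
(3,2)A 2/2
(3,3)A 1/1
Sum over 13 agents: 2/2 + 3/3 + 1/2 + 1/1 + 2/2 + 3/4 + 0/3 + 0/2 + 1/2 + 1/2 + 1/2 + 2/2 + 1/1 = 35/4; mean = 35/4 ÷ 13 = 35/52 = 0.673076… → 0.673.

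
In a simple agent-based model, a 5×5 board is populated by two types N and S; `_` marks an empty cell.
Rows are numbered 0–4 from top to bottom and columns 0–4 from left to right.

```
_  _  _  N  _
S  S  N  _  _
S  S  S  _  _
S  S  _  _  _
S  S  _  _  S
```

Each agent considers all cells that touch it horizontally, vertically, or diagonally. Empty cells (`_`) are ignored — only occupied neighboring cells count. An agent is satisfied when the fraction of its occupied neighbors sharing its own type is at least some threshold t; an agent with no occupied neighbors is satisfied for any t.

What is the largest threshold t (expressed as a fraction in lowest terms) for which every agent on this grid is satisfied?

(0,3)N 1/1
(1,0)S 3/3
(1,1)S 4/5
(1,2)N 1/4
(2,0)S 5/5
(2,1)S 6/7
(2,2)S 3/4
(3,0)S 5/5
(3,1)S 6/6
(4,0)S 3/3
(4,1)S 3/3
(4,4)S — no occupied neighbors
The smallest same-type fraction is 1/4 at (1,2), which reduces to 1/4. Any threshold above that leaves this agent unsatisfied.

1/4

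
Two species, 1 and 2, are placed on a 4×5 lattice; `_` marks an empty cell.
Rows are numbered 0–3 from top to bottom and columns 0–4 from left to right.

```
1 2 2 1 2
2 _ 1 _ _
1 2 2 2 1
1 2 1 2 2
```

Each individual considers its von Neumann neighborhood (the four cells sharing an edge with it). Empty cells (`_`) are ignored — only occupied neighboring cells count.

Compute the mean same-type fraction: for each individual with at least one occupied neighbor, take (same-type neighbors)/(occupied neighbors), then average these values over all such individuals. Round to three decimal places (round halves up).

0.294

(0,0)1 0/2
(0,1)2 1/2
(0,2)2 1/3
(0,3)1 0/2
(0,4)2 0/1
(1,0)2 0/2
(1,2)1 0/2
(2,0)1 1/3
(2,1)2 2/3
(2,2)2 2/4
(2,3)2 2/3
(2,4)1 0/2
(3,0)1 1/2
(3,1)2 1/3
(3,2)1 0/3
(3,3)2 2/3
(3,4)2 1/2
Sum over 17 individuals: 0/2 + 1/2 + 1/3 + 0/2 + 0/1 + 0/2 + 0/2 + 1/3 + 2/3 + 2/4 + 2/3 + 0/2 + 1/2 + 1/3 + 0/3 + 2/3 + 1/2 = 5; mean = 5 ÷ 17 = 5/17 = 0.294117… → 0.294.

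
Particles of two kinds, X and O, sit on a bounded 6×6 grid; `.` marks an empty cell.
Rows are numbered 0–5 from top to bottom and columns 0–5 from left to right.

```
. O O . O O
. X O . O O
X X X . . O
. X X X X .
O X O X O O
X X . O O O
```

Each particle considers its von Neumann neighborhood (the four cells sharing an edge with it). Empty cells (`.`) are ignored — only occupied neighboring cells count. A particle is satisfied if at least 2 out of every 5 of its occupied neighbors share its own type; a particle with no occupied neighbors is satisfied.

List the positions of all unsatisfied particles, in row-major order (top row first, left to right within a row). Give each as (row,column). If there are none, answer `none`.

(1,1), (1,2), (4,0), (4,2), (4,3)

Row 0: (0,1)O 1/2 ✓ · (0,2)O 2/2 ✓ · (0,4)O 2/2 ✓ · (0,5)O 2/2 ✓
Row 1: (1,1)X 1/3 ✗ · (1,2)O 1/3 ✗ · (1,4)O 2/2 ✓ · (1,5)O 3/3 ✓
Row 2: (2,0)X 1/1 ✓ · (2,1)X 4/4 ✓ · (2,2)X 2/3 ✓ · (2,5)O 1/1 ✓
Row 3: (3,1)X 3/3 ✓ · (3,2)X 3/4 ✓ · (3,3)X 3/3 ✓ · (3,4)X 1/2 ✓
Row 4: (4,0)O 0/2 ✗ · (4,1)X 2/4 ✓ · (4,2)O 0/3 ✗ · (4,3)X 1/4 ✗ · (4,4)O 2/4 ✓ · (4,5)O 2/2 ✓
Row 5: (5,0)X 1/2 ✓ · (5,1)X 2/2 ✓ · (5,3)O 1/2 ✓ · (5,4)O 3/3 ✓ · (5,5)O 2/2 ✓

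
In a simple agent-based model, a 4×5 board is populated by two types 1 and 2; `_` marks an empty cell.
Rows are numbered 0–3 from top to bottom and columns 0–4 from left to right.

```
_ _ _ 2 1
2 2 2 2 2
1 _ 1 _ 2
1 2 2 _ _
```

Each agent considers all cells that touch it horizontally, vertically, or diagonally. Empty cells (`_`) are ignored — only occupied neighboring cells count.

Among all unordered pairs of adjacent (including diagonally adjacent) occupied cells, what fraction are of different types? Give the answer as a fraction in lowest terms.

Scan each occupied cell's neighbors to the right and below (and the two forward diagonals) so each pair is counted once.
From row 0: 3 unlike of 6 pairs (running 3/6).
From row 1: 5 unlike of 11 pairs (running 8/17).
From row 2: 3 unlike of 4 pairs (running 11/21).
From row 3: 1 unlike of 2 pairs (running 12/23).
Total adjacent occupied pairs: 23; unlike-type pairs: 12.
12/23 is already in lowest terms.

12/23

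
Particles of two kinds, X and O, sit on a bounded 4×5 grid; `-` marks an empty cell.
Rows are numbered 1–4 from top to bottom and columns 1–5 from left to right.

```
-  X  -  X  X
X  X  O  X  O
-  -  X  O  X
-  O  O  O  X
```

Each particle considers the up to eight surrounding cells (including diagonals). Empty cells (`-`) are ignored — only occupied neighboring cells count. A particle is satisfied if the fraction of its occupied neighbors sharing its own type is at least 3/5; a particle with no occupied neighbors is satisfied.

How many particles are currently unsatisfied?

(1,2)X 2/3 satisfied
(1,4)X 2/4 not
(1,5)X 2/3 satisfied
(2,1)X 2/2 satisfied
(2,2)X 3/4 satisfied
(2,3)O 1/6 not
(2,4)X 4/7 not
(2,5)O 1/5 not
(3,3)X 2/7 not
(3,4)O 4/8 not
(3,5)X 2/5 not
(4,2)O 1/2 not
(4,3)O 3/4 satisfied
(4,4)O 2/5 not
(4,5)X 1/3 not
Unsatisfied: (1,4), (2,3), (2,4), (2,5), (3,3), (3,4), (3,5), (4,2), (4,4), (4,5) — 10 in total.

10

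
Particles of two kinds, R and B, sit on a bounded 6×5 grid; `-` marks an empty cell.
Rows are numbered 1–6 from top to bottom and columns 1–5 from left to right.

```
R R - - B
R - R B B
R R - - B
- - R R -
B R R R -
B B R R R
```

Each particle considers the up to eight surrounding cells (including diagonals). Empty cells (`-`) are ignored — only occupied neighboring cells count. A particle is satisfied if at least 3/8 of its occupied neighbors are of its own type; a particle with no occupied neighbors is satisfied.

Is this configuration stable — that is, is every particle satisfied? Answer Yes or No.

Yes

Row 1: (1,1)R 2/2 ok · (1,2)R 3/3 ok · (1,5)B 2/2 ok
Row 2: (2,1)R 4/4 ok · (2,3)R 2/3 ok · (2,4)B 3/4 ok · (2,5)B 3/3 ok
Row 3: (3,1)R 2/2 ok · (3,2)R 4/4 ok · (3,5)B 2/3 ok
Row 4: (4,3)R 5/5 ok · (4,4)R 3/4 ok
Row 5: (5,1)B 2/3 ok · (5,2)R 3/6 ok · (5,3)R 6/7 ok · (5,4)R 6/6 ok
Row 6: (6,1)B 2/3 ok · (6,2)B 2/5 ok · (6,3)R 4/5 ok · (6,4)R 4/4 ok · (6,5)R 2/2 ok
All meet the threshold, so the configuration is stable.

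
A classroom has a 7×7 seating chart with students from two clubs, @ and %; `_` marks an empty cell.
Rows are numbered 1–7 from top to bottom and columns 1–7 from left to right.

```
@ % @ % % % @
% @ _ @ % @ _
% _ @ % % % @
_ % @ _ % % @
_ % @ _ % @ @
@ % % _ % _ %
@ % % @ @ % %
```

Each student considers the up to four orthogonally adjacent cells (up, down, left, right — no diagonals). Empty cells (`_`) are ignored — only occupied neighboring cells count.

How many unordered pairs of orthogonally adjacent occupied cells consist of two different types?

27

Scan each occupied cell's neighbors to the right and below so each pair is counted once.
Row 1: @(1,1)–%(1,2)≠ @(1,1)–%(2,1)≠ %(1,2)–@(1,3)≠ %(1,2)–@(2,2)≠ @(1,3)–%(1,4)≠ %(1,4)–%(1,5)= %(1,4)–@(2,4)≠ %(1,5)–%(1,6)= %(1,5)–%(2,5)= %(1,6)–@(1,7)≠ %(1,6)–@(2,6)≠  → 8/11 unlike.
Row 2: %(2,1)–@(2,2)≠ %(2,1)–%(3,1)= @(2,4)–%(2,5)≠ @(2,4)–%(3,4)≠ %(2,5)–@(2,6)≠ %(2,5)–%(3,5)= @(2,6)–%(3,6)≠  → 5/7 unlike.
Row 3: @(3,3)–%(3,4)≠ @(3,3)–@(4,3)= %(3,4)–%(3,5)= %(3,5)–%(3,6)= %(3,5)–%(4,5)= %(3,6)–@(3,7)≠ %(3,6)–%(4,6)= @(3,7)–@(4,7)=  → 2/8 unlike.
Row 4: %(4,2)–@(4,3)≠ %(4,2)–%(5,2)= @(4,3)–@(5,3)= %(4,5)–%(4,6)= %(4,5)–%(5,5)= %(4,6)–@(4,7)≠ %(4,6)–@(5,6)≠ @(4,7)–@(5,7)=  → 3/8 unlike.
Row 5: %(5,2)–@(5,3)≠ %(5,2)–%(6,2)= @(5,3)–%(6,3)≠ %(5,5)–@(5,6)≠ %(5,5)–%(6,5)= @(5,6)–@(5,7)= @(5,7)–%(6,7)≠  → 4/7 unlike.
Row 6: @(6,1)–%(6,2)≠ @(6,1)–@(7,1)= %(6,2)–%(6,3)= %(6,2)–%(7,2)= %(6,3)–%(7,3)= %(6,5)–@(7,5)≠ %(6,7)–%(7,7)=  → 2/7 unlike.
Row 7: @(7,1)–%(7,2)≠ %(7,2)–%(7,3)= %(7,3)–@(7,4)≠ @(7,4)–@(7,5)= @(7,5)–%(7,6)≠ %(7,6)–%(7,7)=  → 3/6 unlike.
Total adjacent occupied pairs: 54; unlike-type pairs: 27.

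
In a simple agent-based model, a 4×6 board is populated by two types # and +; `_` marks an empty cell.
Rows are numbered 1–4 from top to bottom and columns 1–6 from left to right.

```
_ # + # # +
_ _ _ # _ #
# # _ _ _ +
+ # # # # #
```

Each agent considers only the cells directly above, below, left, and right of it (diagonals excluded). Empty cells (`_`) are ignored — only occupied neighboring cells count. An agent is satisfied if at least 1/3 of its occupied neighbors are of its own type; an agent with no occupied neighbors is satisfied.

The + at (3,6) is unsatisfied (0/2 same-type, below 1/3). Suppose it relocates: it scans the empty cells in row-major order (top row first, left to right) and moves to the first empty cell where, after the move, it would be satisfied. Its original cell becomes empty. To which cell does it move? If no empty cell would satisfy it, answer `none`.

Vacating (3,6). Empty cells in order:
  (1,1): 0/1 same-type → still unsatisfied.
  (2,1): 0/1 same-type → still unsatisfied.
  (2,2): 0/2 same-type → still unsatisfied.
  (2,3): 1/2 same-type → satisfied — stop here.

(2,3)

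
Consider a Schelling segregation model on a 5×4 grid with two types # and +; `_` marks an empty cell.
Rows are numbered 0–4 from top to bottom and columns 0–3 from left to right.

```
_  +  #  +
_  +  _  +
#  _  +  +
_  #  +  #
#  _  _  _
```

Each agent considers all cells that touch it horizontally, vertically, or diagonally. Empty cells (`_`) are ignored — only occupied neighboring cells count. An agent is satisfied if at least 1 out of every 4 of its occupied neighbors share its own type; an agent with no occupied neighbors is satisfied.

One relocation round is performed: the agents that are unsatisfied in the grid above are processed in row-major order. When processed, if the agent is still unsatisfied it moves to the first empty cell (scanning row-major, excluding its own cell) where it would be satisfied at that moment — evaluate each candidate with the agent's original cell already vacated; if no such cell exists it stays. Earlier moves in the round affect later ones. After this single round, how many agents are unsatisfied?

Initially unsatisfied (in order): (0,2), (3,3).
  (0,2) → (1,0).
  (3,3) → (0,0).
Resulting grid:
# + _ +
# + _ +
# _ + +
_ # + _
# _ _ _
All satisfied now.

0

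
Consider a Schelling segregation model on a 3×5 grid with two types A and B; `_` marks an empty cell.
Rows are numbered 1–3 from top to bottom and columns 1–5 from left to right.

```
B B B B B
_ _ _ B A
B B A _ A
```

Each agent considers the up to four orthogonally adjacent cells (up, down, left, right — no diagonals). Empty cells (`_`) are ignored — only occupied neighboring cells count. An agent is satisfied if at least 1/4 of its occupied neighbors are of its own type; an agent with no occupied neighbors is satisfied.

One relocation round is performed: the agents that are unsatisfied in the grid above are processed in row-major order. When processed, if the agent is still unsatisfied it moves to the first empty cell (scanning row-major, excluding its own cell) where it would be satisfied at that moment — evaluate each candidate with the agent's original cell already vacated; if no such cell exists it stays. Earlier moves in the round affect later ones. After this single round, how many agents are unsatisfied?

Initially unsatisfied (in order): (3,3).
  (3,3) → (3,4).
Resulting grid:
B B B B B
_ _ _ B A
B B _ A A
All satisfied now.

0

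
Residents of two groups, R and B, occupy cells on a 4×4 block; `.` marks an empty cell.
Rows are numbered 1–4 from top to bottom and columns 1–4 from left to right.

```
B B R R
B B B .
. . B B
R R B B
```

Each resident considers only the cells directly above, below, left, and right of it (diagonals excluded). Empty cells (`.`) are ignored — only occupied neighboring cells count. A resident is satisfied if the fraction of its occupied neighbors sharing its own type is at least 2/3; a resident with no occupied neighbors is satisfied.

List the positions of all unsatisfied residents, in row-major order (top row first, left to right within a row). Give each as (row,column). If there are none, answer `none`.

(1,3), (4,2)

Row 1: (1,1)B 2/2 satisfied · (1,2)B 2/3 satisfied · (1,3)R 1/3 not · (1,4)R 1/1 satisfied
Row 2: (2,1)B 2/2 satisfied · (2,2)B 3/3 satisfied · (2,3)B 2/3 satisfied
Row 3: (3,3)B 3/3 satisfied · (3,4)B 2/2 satisfied
Row 4: (4,1)R 1/1 satisfied · (4,2)R 1/2 not · (4,3)B 2/3 satisfied · (4,4)B 2/2 satisfied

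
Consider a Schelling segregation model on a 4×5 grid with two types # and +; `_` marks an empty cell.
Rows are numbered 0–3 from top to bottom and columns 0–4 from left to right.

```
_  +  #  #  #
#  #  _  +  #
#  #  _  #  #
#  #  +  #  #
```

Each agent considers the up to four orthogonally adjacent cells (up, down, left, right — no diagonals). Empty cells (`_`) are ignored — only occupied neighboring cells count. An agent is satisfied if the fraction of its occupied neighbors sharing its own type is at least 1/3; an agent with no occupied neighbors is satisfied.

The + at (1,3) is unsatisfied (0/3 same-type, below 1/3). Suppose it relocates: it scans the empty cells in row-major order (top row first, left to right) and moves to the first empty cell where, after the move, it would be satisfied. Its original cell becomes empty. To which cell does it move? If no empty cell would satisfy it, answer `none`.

(0,0)

Vacating (1,3). Empty cells in order:
  (0,0): 1/2 same-type → satisfied — stop here.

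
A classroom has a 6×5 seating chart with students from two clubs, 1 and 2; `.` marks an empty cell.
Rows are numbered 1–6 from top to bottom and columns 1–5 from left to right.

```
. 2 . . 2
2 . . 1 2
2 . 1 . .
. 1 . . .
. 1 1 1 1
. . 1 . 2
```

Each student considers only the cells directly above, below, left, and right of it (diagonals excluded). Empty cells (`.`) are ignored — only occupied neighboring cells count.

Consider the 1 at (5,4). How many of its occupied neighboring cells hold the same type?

Occupied neighbors of (5,4): (5,3)=1, (5,5)=1.
Same type (1): 2 of 2.

2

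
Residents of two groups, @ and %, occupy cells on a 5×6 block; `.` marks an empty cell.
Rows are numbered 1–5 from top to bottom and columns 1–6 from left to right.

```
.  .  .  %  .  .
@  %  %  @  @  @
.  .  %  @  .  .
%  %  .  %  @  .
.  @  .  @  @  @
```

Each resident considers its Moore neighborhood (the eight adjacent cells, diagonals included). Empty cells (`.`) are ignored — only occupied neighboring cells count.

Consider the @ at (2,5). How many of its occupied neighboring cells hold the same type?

3

Occupied neighbors of (2,5): (1,4)=%, (2,4)=@, (2,6)=@, (3,4)=@.
Same type (@): 3 of 4.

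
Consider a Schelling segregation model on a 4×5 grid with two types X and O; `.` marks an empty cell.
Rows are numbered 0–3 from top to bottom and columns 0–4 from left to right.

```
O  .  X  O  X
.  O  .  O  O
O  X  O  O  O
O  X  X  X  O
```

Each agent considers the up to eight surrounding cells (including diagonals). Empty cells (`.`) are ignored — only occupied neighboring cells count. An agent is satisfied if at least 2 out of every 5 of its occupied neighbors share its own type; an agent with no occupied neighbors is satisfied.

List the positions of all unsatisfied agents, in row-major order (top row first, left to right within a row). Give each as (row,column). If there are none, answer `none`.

(0,2), (0,4), (2,1), (3,0), (3,3)

(0,0)O 1/1 ok
(0,2)X 0/3 unhappy
(0,3)O 2/4 ok
(0,4)X 0/3 unhappy
(1,1)O 3/5 ok
(1,3)O 5/7 ok
(1,4)O 4/5 ok
(2,0)O 2/4 ok
(2,1)X 2/6 unhappy
(2,2)O 3/7 ok
(2,3)O 5/7 ok
(2,4)O 4/5 ok
(3,0)O 1/3 unhappy
(3,1)X 2/5 ok
(3,2)X 3/5 ok
(3,3)X 1/5 unhappy
(3,4)O 2/3 ok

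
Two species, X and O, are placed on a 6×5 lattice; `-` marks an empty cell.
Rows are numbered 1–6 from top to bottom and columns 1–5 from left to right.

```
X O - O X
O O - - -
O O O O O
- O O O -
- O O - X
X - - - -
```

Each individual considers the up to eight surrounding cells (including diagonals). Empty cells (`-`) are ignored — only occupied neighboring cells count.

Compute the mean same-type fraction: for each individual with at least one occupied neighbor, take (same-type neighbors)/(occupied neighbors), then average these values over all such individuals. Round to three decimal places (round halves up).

(1,1)X 0/3
(1,2)O 2/3
(1,4)O 0/1
(1,5)X 0/1
(2,1)O 4/5
(2,2)O 5/6
(3,1)O 4/4
(3,2)O 6/6
(3,3)O 6/6
(3,4)O 4/4
(3,5)O 2/2
(4,2)O 6/6
(4,3)O 7/7
(4,4)O 5/6
(5,2)O 3/4
(5,3)O 4/4
(5,5)X 0/1
(6,1)X 0/1
Sum over 18 individuals: 0/3 + 2/3 + 0/1 + 0/1 + 4/5 + 5/6 + 4/4 + 6/6 + 6/6 + 4/4 + 2/2 + 6/6 + 7/7 + 5/6 + 3/4 + 4/4 + 0/1 + 0/1 = 713/60; mean = 713/60 ÷ 18 = 713/1080 = 0.660185… → 0.660.

0.660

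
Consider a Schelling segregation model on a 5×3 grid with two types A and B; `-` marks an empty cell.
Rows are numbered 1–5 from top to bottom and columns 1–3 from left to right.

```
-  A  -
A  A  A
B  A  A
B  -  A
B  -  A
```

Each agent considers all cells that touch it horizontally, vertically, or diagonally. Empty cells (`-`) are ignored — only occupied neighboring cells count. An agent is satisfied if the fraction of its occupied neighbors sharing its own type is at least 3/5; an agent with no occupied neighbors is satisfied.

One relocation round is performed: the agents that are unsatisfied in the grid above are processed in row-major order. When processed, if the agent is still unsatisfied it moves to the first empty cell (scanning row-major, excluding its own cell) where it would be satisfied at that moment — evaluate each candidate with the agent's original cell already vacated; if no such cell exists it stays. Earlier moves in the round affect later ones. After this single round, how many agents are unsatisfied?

1

Initially unsatisfied (in order): (3,1).
  (3,1): no empty cell satisfies it; stays.
Resulting grid:
- A -
A A A
B A A
B - A
B - A
Unsatisfied now: (3,1).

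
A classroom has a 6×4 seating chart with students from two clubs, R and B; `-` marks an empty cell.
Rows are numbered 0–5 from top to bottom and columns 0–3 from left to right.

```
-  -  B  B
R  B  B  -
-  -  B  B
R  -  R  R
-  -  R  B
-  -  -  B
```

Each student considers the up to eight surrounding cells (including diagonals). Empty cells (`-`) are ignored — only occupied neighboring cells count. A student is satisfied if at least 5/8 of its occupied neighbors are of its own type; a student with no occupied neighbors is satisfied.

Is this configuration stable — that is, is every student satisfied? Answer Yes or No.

No

Row 0: (0,2)B 3/3 satisfied · (0,3)B 2/2 satisfied
Row 1: (1,0)R 0/1 not · (1,1)B 3/4 satisfied · (1,2)B 5/5 satisfied
Row 2: (2,2)B 3/5 not · (2,3)B 2/4 not
Row 3: (3,0)R 0/0 satisfied · (3,2)R 2/5 not · (3,3)R 2/5 not
Row 4: (4,2)R 2/4 not · (4,3)B 1/4 not
Row 5: (5,3)B 1/2 not
For instance (1,0) has only 0/1 same-type neighbors, below 5/8.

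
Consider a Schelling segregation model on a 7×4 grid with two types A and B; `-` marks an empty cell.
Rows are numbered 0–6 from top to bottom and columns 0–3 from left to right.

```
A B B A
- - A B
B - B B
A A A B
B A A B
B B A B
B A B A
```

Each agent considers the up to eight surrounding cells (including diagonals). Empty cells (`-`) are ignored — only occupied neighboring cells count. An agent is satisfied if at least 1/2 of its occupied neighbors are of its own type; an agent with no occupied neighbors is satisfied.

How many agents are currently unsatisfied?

12

(0,0)A 0/1 not
(0,1)B 1/3 not
(0,2)B 2/4 satisfied
(0,3)A 1/3 not
(1,2)A 1/6 not
(1,3)B 3/5 satisfied
(2,0)B 0/2 not
(2,2)B 3/6 satisfied
(2,3)B 3/5 satisfied
(3,0)A 2/4 satisfied
(3,1)A 4/7 satisfied
(3,2)A 3/7 not
(3,3)B 3/5 satisfied
(4,0)B 2/5 not
(4,1)A 5/8 satisfied
(4,2)A 4/8 satisfied
(4,3)B 2/5 not
(5,0)B 3/5 satisfied
(5,1)B 4/8 satisfied
(5,2)A 4/8 satisfied
(5,3)B 2/5 not
(6,0)B 2/3 satisfied
(6,1)A 1/5 not
(6,2)B 2/5 not
(6,3)A 1/3 not
Unsatisfied: (0,0), (0,1), (0,3), (1,2), (2,0), (3,2), (4,0), (4,3), (5,3), (6,1), (6,2), (6,3) — 12 in total.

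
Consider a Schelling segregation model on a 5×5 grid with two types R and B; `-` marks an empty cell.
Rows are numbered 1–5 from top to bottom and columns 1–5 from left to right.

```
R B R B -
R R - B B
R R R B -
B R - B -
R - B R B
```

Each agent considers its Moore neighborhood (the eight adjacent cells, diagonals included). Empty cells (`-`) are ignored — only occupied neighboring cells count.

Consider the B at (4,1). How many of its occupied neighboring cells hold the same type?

0

Occupied neighbors of (4,1): (3,1)=R, (3,2)=R, (4,2)=R, (5,1)=R.
Same type (B): 0 of 4.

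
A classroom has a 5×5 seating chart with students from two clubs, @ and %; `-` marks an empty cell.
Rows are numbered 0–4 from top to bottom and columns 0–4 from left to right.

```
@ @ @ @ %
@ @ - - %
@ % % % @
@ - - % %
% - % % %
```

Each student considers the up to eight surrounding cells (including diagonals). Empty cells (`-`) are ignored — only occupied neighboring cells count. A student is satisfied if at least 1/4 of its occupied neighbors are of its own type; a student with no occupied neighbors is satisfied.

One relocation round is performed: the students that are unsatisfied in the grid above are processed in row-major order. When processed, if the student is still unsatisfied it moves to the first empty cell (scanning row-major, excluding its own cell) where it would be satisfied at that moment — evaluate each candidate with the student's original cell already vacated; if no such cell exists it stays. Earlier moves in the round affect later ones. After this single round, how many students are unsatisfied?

Initially unsatisfied (in order): (2,1), (2,4), (4,0).
  (2,1) → (1,2).
  (2,4) → (1,3).
  (4,0) → (2,1).
Resulting grid:
@ @ @ @ %
@ @ % @ %
@ % % % -
@ - - % %
- - % % %
All satisfied now.

0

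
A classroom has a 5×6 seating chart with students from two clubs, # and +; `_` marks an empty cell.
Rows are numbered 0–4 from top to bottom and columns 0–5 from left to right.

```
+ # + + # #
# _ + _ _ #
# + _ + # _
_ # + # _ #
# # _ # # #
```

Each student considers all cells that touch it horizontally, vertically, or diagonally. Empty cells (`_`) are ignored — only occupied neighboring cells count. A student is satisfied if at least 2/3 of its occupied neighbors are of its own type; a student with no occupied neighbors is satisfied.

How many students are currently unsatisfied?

8

Row 0: (0,0)+ 0/2 unhappy · (0,1)# 1/4 unhappy · (0,2)+ 2/3 ok · (0,3)+ 2/3 ok · (0,4)# 2/3 ok · (0,5)# 2/2 ok
Row 1: (1,0)# 2/4 unhappy · (1,2)+ 4/5 ok · (1,5)# 3/3 ok
Row 2: (2,0)# 2/3 ok · (2,1)+ 2/5 unhappy · (2,3)+ 2/4 unhappy · (2,4)# 3/4 ok
Row 3: (3,1)# 3/5 unhappy · (3,2)+ 2/6 unhappy · (3,3)# 3/5 unhappy · (3,5)# 3/3 ok
Row 4: (4,0)# 2/2 ok · (4,1)# 2/3 ok · (4,3)# 2/3 ok · (4,4)# 4/4 ok · (4,5)# 2/2 ok
Unsatisfied: (0,0), (0,1), (1,0), (2,1), (2,3), (3,1), (3,2), (3,3) — 8 in total.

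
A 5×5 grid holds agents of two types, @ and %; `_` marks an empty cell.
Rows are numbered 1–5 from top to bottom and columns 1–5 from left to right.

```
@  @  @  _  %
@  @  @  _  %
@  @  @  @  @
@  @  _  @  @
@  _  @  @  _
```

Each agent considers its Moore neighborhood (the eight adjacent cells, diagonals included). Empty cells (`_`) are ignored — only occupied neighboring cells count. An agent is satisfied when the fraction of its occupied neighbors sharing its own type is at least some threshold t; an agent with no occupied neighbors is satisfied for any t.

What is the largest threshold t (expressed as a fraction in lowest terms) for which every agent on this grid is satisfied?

(1,1)@ 3/3
(1,2)@ 5/5
(1,3)@ 3/3
(1,5)% 1/1
(2,1)@ 5/5
(2,2)@ 8/8
(2,3)@ 6/6
(2,5)% 1/3
(3,1)@ 5/5
(3,2)@ 7/7
(3,3)@ 6/6
(3,4)@ 5/6
(3,5)@ 3/4
(4,1)@ 4/4
(4,2)@ 6/6
(4,4)@ 6/6
(4,5)@ 4/4
(5,1)@ 2/2
(5,3)@ 3/3
(5,4)@ 3/3
The smallest same-type fraction is 1/3 at (2,5), which reduces to 1/3. Any threshold above that leaves this agent unsatisfied.

1/3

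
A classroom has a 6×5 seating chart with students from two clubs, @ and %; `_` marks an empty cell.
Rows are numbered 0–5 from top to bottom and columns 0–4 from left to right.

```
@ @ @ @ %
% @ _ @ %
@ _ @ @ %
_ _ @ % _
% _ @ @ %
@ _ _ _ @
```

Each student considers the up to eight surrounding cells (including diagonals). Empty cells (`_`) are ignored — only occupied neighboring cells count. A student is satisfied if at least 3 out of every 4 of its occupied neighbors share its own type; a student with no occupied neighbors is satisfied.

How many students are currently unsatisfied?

16

Row 0: (0,0)@ 2/3 unhappy · (0,1)@ 3/4 ok · (0,2)@ 4/4 ok · (0,3)@ 2/4 unhappy · (0,4)% 1/3 unhappy
Row 1: (1,0)% 0/4 unhappy · (1,1)@ 5/6 ok · (1,3)@ 4/7 unhappy · (1,4)% 2/5 unhappy
Row 2: (2,0)@ 1/2 unhappy · (2,2)@ 4/5 ok · (2,3)@ 3/6 unhappy · (2,4)% 2/4 unhappy
Row 3: (3,2)@ 4/5 ok · (3,3)% 2/7 unhappy
Row 4: (4,0)% 0/1 unhappy · (4,2)@ 2/3 unhappy · (4,3)@ 3/5 unhappy · (4,4)% 1/3 unhappy
Row 5: (5,0)@ 0/1 unhappy · (5,4)@ 1/2 unhappy
Unsatisfied: (0,0), (0,3), (0,4), (1,0), (1,3), (1,4), (2,0), (2,3), (2,4), (3,3), (4,0), (4,2), (4,3), (4,4), (5,0), (5,4) — 16 in total.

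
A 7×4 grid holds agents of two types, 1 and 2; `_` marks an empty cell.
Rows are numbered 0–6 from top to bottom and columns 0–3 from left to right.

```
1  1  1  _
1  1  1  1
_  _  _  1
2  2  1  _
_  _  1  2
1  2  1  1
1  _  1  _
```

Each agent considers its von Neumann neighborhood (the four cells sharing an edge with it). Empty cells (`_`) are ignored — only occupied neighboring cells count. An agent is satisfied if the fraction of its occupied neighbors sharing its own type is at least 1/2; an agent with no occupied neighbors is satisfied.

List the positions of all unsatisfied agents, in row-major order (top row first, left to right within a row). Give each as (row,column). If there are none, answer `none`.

(4,3), (5,1)

(0,0)1 2/2 satisfied
(0,1)1 3/3 satisfied
(0,2)1 2/2 satisfied
(1,0)1 2/2 satisfied
(1,1)1 3/3 satisfied
(1,2)1 3/3 satisfied
(1,3)1 2/2 satisfied
(2,3)1 1/1 satisfied
(3,0)2 1/1 satisfied
(3,1)2 1/2 satisfied
(3,2)1 1/2 satisfied
(4,2)1 2/3 satisfied
(4,3)2 0/2 not
(5,0)1 1/2 satisfied
(5,1)2 0/2 not
(5,2)1 3/4 satisfied
(5,3)1 1/2 satisfied
(6,0)1 1/1 satisfied
(6,2)1 1/1 satisfied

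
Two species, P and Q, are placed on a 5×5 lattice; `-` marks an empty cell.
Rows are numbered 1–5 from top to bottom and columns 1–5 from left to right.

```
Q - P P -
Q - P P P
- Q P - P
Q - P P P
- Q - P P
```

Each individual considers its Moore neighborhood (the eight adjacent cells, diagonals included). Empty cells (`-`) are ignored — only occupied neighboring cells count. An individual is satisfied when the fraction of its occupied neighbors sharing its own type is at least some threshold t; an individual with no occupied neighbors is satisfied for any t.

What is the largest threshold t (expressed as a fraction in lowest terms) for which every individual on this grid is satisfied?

2/5

(1,1)Q 1/1
(1,3)P 3/3
(1,4)P 4/4
(2,1)Q 2/2
(2,3)P 4/5
(2,4)P 6/6
(2,5)P 3/3
(3,2)Q 2/5
(3,3)P 4/5
(3,5)P 4/4
(4,1)Q 2/2
(4,3)P 3/5
(4,4)P 6/6
(4,5)P 4/4
(5,2)Q 1/2
(5,4)P 4/4
(5,5)P 3/3
The smallest same-type fraction is 2/5 at (3,2), which reduces to 2/5. Any threshold above that leaves this individual unsatisfied.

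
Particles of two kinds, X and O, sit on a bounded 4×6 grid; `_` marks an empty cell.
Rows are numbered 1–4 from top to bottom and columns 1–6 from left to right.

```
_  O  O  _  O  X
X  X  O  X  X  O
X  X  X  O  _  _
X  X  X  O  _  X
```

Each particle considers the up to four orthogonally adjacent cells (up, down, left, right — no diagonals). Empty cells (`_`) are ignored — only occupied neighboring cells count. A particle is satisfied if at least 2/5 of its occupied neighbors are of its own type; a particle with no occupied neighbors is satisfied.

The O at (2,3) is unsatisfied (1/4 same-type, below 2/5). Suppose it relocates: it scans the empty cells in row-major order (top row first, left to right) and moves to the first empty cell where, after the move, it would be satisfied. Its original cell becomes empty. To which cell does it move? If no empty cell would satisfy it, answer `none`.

(1,1)

Vacating (2,3). Empty cells in order:
  (1,1): 1/2 same-type → satisfied — stop here.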